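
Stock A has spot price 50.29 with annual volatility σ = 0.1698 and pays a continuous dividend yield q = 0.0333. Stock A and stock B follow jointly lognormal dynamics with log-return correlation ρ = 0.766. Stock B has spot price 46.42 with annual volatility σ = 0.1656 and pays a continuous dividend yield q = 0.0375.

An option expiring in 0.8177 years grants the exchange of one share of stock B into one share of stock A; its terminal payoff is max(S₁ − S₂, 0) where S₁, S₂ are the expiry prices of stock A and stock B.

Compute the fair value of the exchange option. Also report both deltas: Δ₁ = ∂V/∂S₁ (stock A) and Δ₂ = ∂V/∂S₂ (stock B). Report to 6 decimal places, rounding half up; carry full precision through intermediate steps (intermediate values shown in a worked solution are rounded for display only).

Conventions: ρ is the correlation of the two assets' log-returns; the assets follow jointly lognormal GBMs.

exchange price = 4.501500
Δ1 = 0.782514
Δ2 = -0.750778

σ_eff = √(σ₁² + σ₂² − 2ρσ₁σ₂) = √(0.1698² + 0.1656² − 2·0.766·0.1698·0.1656) = 0.114792
d₁ = (ln(S₁/S₂) + (q₂ − q₁ + σ_eff²/2)T) / (σ_eff√T) = (ln(50.29/46.42) + (0.0375 − 0.0333 + 0.006589)·0.8177) / 0.103803 = 0.856408
d₂ = d₁ − σ_eff√T = 0.856408 − 0.103803 = 0.752605
N(d₁) = 0.804114,  N(d₂) = 0.774156
V = S₁·e^{−q₁T}·N(d₁) − S₂·e^{−q₂T}·N(d₂) = 39.352621 − 34.851121 = 4.501500
Key observation: no risk-free rate is needed — with the second asset as numeraire the exchange option is a call on the ratio S₁/S₂, and r cancels out of the value.
Δ₁ = e^{−q₁T}·N(d₁) = 0.782514;  Δ₂ = −e^{−q₂T}·N(d₂) = -0.750778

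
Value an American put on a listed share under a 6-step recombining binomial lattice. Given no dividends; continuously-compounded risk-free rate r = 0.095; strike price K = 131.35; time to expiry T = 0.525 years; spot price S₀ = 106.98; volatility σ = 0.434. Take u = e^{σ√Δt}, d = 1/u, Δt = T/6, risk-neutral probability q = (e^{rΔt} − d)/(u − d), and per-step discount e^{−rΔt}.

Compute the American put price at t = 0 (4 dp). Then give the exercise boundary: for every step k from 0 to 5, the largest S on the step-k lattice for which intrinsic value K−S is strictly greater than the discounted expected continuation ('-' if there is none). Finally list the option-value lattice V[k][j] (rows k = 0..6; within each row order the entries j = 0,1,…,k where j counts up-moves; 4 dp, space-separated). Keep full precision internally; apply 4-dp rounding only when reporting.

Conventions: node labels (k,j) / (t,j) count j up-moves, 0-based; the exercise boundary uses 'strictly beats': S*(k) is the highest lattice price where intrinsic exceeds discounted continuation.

Δt=0.08750  u=1.13698  d=0.87952  q=0.50037  discount=0.99172
step 6 (expiry): payoffs max(K−S,0) = 81.8304 67.3344 48.5950 24.3700 0.0000 0.0000 0.0000
step 5: (k=5,j=0): S=56.3030, K−S=75.0470, hold=73.9597 ⇒ V=75.0470 exercise | (k=5,j=1): S=72.7847, K−S=58.5653, hold=57.4780 ⇒ V=58.5653 exercise | (k=5,j=2): S=94.0911, K−S=37.2589, hold=36.1716 ⇒ V=37.2589 exercise | (k=5,j=3): S=121.6345, K−S=9.7155, hold=12.0752 ⇒ V=12.0752 continue | (k=5,j=4): S=157.2408, K−S=0.0000, hold=0.0000 ⇒ V=0.0000 continue | (k=5,j=5): S=203.2703, K−S=0.0000, hold=0.0000 ⇒ V=0.0000 continue  boundary S*=94.0911
step 4: (k=4,j=0): S=64.0156, K−S=67.3344, hold=66.2471 ⇒ V=67.3344 exercise | (k=4,j=1): S=82.7550, K−S=48.5950, hold=47.5077 ⇒ V=48.5950 exercise | (k=4,j=2): S=106.9800, K−S=24.3700, hold=24.4536 ⇒ V=24.4536 continue | (k=4,j=3): S=138.2965, K−S=0.0000, hold=5.9832 ⇒ V=5.9832 continue | (k=4,j=4): S=178.7803, K−S=0.0000, hold=0.0000 ⇒ V=0.0000 continue  boundary S*=82.7550
step 3: (k=3,j=0): S=72.7847, K−S=58.5653, hold=57.4780 ⇒ V=58.5653 exercise | (k=3,j=1): S=94.0911, K−S=37.2589, hold=36.2131 ⇒ V=37.2589 exercise | (k=3,j=2): S=121.6345, K−S=9.7155, hold=15.0857 ⇒ V=15.0857 continue | (k=3,j=3): S=157.2408, K−S=0.0000, hold=2.9646 ⇒ V=2.9646 continue  boundary S*=94.0911
step 2: (k=2,j=0): S=82.7550, K−S=48.5950, hold=47.5077 ⇒ V=48.5950 exercise | (k=2,j=1): S=106.9800, K−S=24.3700, hold=25.9475 ⇒ V=25.9475 continue | (k=2,j=2): S=138.2965, K−S=0.0000, hold=8.9460 ⇒ V=8.9460 continue  boundary S*=82.7550
step 1: (k=1,j=0): S=94.0911, K−S=37.2589, hold=36.9544 ⇒ V=37.2589 exercise | (k=1,j=1): S=121.6345, K−S=9.7155, hold=17.2961 ⇒ V=17.2961 continue  boundary S*=94.0911
step 0: (k=0,j=0): S=106.9800, K−S=24.3700, hold=27.0444 ⇒ V=27.0444 continue  boundary S*=-

price = 27.0444
boundary = - 94.0911 82.7550 94.0911 82.7550 94.0911
tree:
27.0444
37.2589 17.2961
48.5950 25.9475 8.9460
58.5653 37.2589 15.0857 2.9646
67.3344 48.5950 24.4536 5.9832 0.0000
75.0470 58.5653 37.2589 12.0752 0.0000 0.0000
81.8304 67.3344 48.5950 24.3700 0.0000 0.0000 0.0000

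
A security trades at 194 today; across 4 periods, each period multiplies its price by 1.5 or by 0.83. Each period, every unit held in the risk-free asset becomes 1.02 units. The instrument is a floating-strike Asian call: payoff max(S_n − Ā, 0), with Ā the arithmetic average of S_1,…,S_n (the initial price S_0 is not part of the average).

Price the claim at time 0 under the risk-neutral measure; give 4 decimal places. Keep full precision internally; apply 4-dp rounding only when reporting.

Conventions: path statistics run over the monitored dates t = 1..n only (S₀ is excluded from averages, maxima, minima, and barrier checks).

No-arbitrage gives p* = (R−d)/(u−d) = 0.2836: enumerate every path, weight its payoff by its p*-probability, and discount by R^4.
Enumerate all 2^4 = 16 price paths (U = up ×1.5, D = down ×0.83); each path with k up-moves has probability p*^k·(1−p*)^(4−k).
DDDD: Ā=124.4156, payoff=0.0000, prob=0.263430
UDDD: Ā=224.8475, payoff=0.0000, prob=0.104274
DUDD: Ā=192.3525, payoff=0.0000, prob=0.104274
UUDD: Ā=347.6250, payoff=0.0000, prob=0.041275
DDUD: Ā=165.3816, payoff=1.0084, prob=0.104274
UDUD: Ā=298.8825, payoff=1.8224, prob=0.041275
DUUD: Ā=266.3875, payoff=34.3174, prob=0.041275
UUUD: Ā=481.4231, payoff=62.0194, prob=0.016338
DDDU: Ā=142.9958, payoff=23.3942, prob=0.104274
UDDU: Ā=258.4262, payoff=42.2787, prob=0.041275
DUDU: Ā=225.9312, payoff=74.7737, prob=0.041275
UUDU: Ā=408.3094, payoff=135.1331, prob=0.016338
DDUU: Ā=198.9603, payoff=101.7445, prob=0.041275
UDUU: Ā=359.5669, payoff=183.8756, prob=0.016338
DUUU: Ā=327.0719, payoff=216.3706, prob=0.016338
UUUU: Ā=591.0938, payoff=391.0312, prob=0.006467
Price = Σ prob·payoff / R^4 = 25.356418 / 1.082432 = 23.4254

price = 23.4254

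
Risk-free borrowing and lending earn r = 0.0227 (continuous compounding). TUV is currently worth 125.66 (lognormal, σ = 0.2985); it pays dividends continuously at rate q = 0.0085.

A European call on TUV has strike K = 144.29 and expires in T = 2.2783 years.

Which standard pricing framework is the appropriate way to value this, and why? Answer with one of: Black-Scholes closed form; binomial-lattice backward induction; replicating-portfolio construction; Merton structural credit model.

Key observation: with TUV following a GBM at constant σ and r, the European call struck at 144.29 prices in closed form — nothing here needs a stepwise model or a balance sheet.

framework: Black-Scholes closed form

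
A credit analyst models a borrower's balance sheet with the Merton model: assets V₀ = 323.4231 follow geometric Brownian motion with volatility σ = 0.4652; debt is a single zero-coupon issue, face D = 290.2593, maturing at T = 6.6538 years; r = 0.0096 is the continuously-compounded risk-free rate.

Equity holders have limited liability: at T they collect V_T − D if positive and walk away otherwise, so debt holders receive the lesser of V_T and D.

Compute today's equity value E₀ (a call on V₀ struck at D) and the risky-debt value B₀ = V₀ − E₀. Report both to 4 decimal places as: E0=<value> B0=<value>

Equity is a call on the firm's assets struck at D = 290.2593:
d₁ = [ln(V₀/D) + (r + σ²/2)T] / (σ√T)
   = [ln(323.4231/290.2593) + (0.0096 + 0.5·0.4652²)·6.6538] / (0.4652·√6.6538)
   = [0.108187 + 0.783854] / 1.199982 = 0.743379
d₂ = d₁ − σ√T = 0.743379 − 1.199982 = -0.456603
N(d₁) = 0.771374,  N(d₂) = 0.323978,  e^(−rT) = 0.938121
E₀ = V₀·N(d₁) − D·e^(−rT)·N(d₂)
   = 323.4231·0.771374 − 290.2593·0.938121·0.323978 = 161.261369
B₀ = V₀ − E₀ = 323.4231 − 161.261369 = 162.161731

E0=161.2614 B0=162.1617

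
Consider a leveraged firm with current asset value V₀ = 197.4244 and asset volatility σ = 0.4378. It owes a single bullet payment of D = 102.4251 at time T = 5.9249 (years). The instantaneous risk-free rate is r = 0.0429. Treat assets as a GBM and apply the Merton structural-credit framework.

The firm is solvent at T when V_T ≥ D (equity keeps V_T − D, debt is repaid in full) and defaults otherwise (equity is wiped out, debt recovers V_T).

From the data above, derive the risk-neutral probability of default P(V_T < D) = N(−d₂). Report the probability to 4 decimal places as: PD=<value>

Equity is a call on the firm's assets struck at D = 102.4251:
d₁ = [ln(V₀/D) + (r + σ²/2)T] / (σ√T)
   = [ln(197.4244/102.4251) + (0.0429 + 0.5·0.4378²)·5.9249] / (0.4378·√5.9249)
   = [0.656224 + 0.821988] / 1.065654 = 1.387140
d₂ = d₁ − σ√T = 1.387140 − 1.065654 = 0.321486
risk-neutral PD = N(−d₂) = N(-0.321486) = 0.373921

PD=0.3739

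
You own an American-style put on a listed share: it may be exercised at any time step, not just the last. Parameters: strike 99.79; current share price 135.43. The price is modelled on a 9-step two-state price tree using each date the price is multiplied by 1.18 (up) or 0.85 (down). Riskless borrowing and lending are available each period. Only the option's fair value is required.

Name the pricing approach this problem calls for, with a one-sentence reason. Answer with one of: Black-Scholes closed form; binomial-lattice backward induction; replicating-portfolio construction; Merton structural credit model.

framework: binomial-lattice backward induction

Key observation: the put (strike 99.79 on spot 135.43) is American-style on a 9-step discrete price model, so the early-exercise decision at every node requires stepwise backward valuation — a closed form cannot price the exercise right.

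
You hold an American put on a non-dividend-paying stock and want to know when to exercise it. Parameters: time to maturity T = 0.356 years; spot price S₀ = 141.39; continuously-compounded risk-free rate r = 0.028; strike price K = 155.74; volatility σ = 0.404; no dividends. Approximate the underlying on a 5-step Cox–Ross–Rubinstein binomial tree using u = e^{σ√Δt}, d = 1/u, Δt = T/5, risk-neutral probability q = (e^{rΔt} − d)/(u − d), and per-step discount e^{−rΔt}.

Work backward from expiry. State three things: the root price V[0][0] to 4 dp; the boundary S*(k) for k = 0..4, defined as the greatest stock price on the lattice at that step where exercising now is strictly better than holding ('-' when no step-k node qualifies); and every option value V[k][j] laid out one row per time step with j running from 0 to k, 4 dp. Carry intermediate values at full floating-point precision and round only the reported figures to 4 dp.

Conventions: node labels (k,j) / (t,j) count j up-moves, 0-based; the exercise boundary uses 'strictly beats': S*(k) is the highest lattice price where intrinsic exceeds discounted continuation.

price = 21.3117
boundary = - - 113.9683 126.9409 113.9683
tree:
21.3117
30.5249 11.5110
41.7717 18.5796 3.9717
53.4185 28.7991 7.6874 0.0000
63.8751 41.7717 14.8792 0.0000 0.0000
73.2631 53.4185 28.7991 0.0000 0.0000 0.0000

params: Δt=0.07120 u=1.11383 d=0.89781 q=0.48231 e^(-rΔt)=0.99801
t_5 payoffs: 73.2631 53.4185 28.7991 0.0000 0.0000 0.0000
t_4: node(4,0) S=91.8649 payoff=63.8751 vs cont=63.5649 → 63.8751 [stop]  node(4,1) S=113.9683 payoff=41.7717 vs cont=41.4615 → 41.7717 [stop]  node(4,2) S=141.3900 payoff=14.3500 vs cont=14.8792 → 14.8792 [wait]  node(4,3) S=175.4095 payoff=0.0000 vs cont=0.0000 → 0.0000 [wait]  node(4,4) S=217.6144 payoff=0.0000 vs cont=0.0000 → 0.0000 [wait]  ⇒ S*(4)=113.9683
t_3: node(3,0) S=102.3215 payoff=53.4185 vs cont=53.1083 → 53.4185 [stop]  node(3,1) S=126.9409 payoff=28.7991 vs cont=28.7437 → 28.7991 [stop]  node(3,2) S=157.4838 payoff=0.0000 vs cont=7.6874 → 7.6874 [wait]  node(3,3) S=195.3756 payoff=0.0000 vs cont=0.0000 → 0.0000 [wait]  ⇒ S*(3)=126.9409
t_2: node(2,0) S=113.9683 payoff=41.7717 vs cont=41.4615 → 41.7717 [stop]  node(2,1) S=141.3900 payoff=14.3500 vs cont=18.5796 → 18.5796 [wait]  node(2,2) S=175.4095 payoff=0.0000 vs cont=3.9717 → 3.9717 [wait]  ⇒ S*(2)=113.9683
t_1: node(1,0) S=126.9409 payoff=28.7991 vs cont=30.5249 → 30.5249 [wait]  node(1,1) S=157.4838 payoff=0.0000 vs cont=11.5110 → 11.5110 [wait]  ⇒ S*(1)=-
t_0: node(0,0) S=141.3900 payoff=14.3500 vs cont=21.3117 → 21.3117 [wait]  ⇒ S*(0)=-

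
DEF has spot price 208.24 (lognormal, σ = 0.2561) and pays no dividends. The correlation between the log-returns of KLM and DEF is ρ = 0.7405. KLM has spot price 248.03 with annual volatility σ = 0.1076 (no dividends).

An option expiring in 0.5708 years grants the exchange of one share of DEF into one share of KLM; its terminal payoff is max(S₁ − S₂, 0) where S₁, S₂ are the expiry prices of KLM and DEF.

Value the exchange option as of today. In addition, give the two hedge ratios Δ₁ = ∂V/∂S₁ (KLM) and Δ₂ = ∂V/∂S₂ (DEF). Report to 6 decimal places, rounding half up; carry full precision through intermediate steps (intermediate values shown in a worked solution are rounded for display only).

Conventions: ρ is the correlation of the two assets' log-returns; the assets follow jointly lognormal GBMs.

σ_eff = √(σ₁² + σ₂² − 2ρσ₁σ₂) = √(0.1076² + 0.2561² − 2·0.7405·0.1076·0.2561) = 0.190667
d₁ = (ln(S₁/S₂) + (q₂ − q₁ + σ_eff²/2)T) / (σ_eff√T) = (ln(248.03/208.24) + (0.0 − 0.0 + 0.018177)·0.5708) / 0.144052 = 1.285886
d₂ = d₁ − σ_eff√T = 1.285886 − 0.144052 = 1.141834
N(d₁) = 0.900759,  N(d₂) = 0.873238
V = S₁·e^{−q₁T}·N(d₁) − S₂·e^{−q₂T}·N(d₂) = 223.415132 − 181.843182 = 41.571950
Key observation: r never enters — measured in units of DEF, the claim is a call on S₁/S₂ struck at 1, so only the dividend yields and σ_eff matter.
Δ₁ = e^{−q₁T}·N(d₁) = 0.900759;  Δ₂ = −e^{−q₂T}·N(d₂) = -0.873238

exchange price = 41.571950
Δ1 = 0.900759
Δ2 = -0.873238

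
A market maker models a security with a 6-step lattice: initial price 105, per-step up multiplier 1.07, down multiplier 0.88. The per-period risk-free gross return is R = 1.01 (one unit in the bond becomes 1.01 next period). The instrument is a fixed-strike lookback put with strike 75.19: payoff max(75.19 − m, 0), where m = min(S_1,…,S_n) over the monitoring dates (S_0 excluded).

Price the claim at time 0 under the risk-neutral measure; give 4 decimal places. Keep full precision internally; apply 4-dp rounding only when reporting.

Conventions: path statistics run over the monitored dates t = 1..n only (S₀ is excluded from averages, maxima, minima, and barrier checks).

price = 0.5891

No-arbitrage gives p* = (R−d)/(u−d) = 0.6842: enumerate every path, weight its payoff by its p*-probability, and discount by R^6.
Enumerate all 2^6 = 64 price paths (U = up ×1.07, D = down ×0.88); each path with k up-moves has probability p*^k·(1−p*)^(6−k).
DDDDDD: m=48.7624, payoff=26.4276, prob=0.000992
UDDDDD: m=59.2907, payoff=15.8993, prob=0.002149
DUDDDD: m=59.2907, payoff=15.8993, prob=0.002149
UUDDDD: m=72.0921, payoff=3.0979, prob=0.004656
DDUDDD: m=59.2907, payoff=15.8993, prob=0.002149
UDUDDD: m=72.0921, payoff=3.0979, prob=0.004656
DUUDDD: m=72.0921, payoff=3.0979, prob=0.004656
UUUDDD: m=87.6574, payoff=0.0000, prob=0.010087
DDDUDD: m=59.2907, payoff=15.8993, prob=0.002149
UDDUDD: m=72.0921, payoff=3.0979, prob=0.004656
DUDUDD: m=72.0921, payoff=3.0979, prob=0.004656
UUDUDD: m=87.6574, payoff=0.0000, prob=0.010087
DDUUDD: m=72.0921, payoff=3.0979, prob=0.004656
UDUUDD: m=87.6574, payoff=0.0000, prob=0.010087
DUUUDD: m=87.6574, payoff=0.0000, prob=0.010087
UUUUDD: m=106.5834, payoff=0.0000, prob=0.021855
DDDDUD: m=59.2907, payoff=15.8993, prob=0.002149
UDDDUD: m=72.0921, payoff=3.0979, prob=0.004656
DUDDUD: m=72.0921, payoff=3.0979, prob=0.004656
UUDDUD: m=87.6574, payoff=0.0000, prob=0.010087
DDUDUD: m=72.0921, payoff=3.0979, prob=0.004656
UDUDUD: m=87.6574, payoff=0.0000, prob=0.010087
DUUDUD: m=87.6574, payoff=0.0000, prob=0.010087
UUUDUD: m=106.5834, payoff=0.0000, prob=0.021855
DDDUUD: m=71.5546, payoff=3.6354, prob=0.004656
UDDUUD: m=87.0038, payoff=0.0000, prob=0.010087
DUDUUD: m=87.0038, payoff=0.0000, prob=0.010087
UUDUUD: m=105.7888, payoff=0.0000, prob=0.021855
DDUUUD: m=81.3120, payoff=0.0000, prob=0.010087
UDUUUD: m=98.8680, payoff=0.0000, prob=0.021855
DUUUUD: m=92.4000, payoff=0.0000, prob=0.021855
UUUUUD: m=112.3500, payoff=0.0000, prob=0.047353
DDDDDU: m=55.4119, payoff=19.7781, prob=0.002149
UDDDDU: m=67.3758, payoff=7.8142, prob=0.004656
DUDDDU: m=67.3758, payoff=7.8142, prob=0.004656
UUDDDU: m=81.9228, payoff=0.0000, prob=0.010087
DDUDDU: m=67.3758, payoff=7.8142, prob=0.004656
UDUDDU: m=81.9228, payoff=0.0000, prob=0.010087
DUUDDU: m=81.9228, payoff=0.0000, prob=0.010087
UUUDDU: m=99.6107, payoff=0.0000, prob=0.021855
DDDUDU: m=67.3758, payoff=7.8142, prob=0.004656
UDDUDU: m=81.9228, payoff=0.0000, prob=0.010087
DUDUDU: m=81.9228, payoff=0.0000, prob=0.010087
UUDUDU: m=99.6107, payoff=0.0000, prob=0.021855
DDUUDU: m=81.3120, payoff=0.0000, prob=0.010087
UDUUDU: m=98.8680, payoff=0.0000, prob=0.021855
DUUUDU: m=92.4000, payoff=0.0000, prob=0.021855
UUUUDU: m=112.3500, payoff=0.0000, prob=0.047353
DDDDUU: m=62.9680, payoff=12.2220, prob=0.004656
UDDDUU: m=76.5634, payoff=0.0000, prob=0.010087
DUDDUU: m=76.5634, payoff=0.0000, prob=0.010087
UUDDUU: m=93.0941, payoff=0.0000, prob=0.021855
DDUDUU: m=76.5634, payoff=0.0000, prob=0.010087
UDUDUU: m=93.0941, payoff=0.0000, prob=0.021855
DUUDUU: m=92.4000, payoff=0.0000, prob=0.021855
UUUDUU: m=112.3500, payoff=0.0000, prob=0.047353
DDDUUU: m=71.5546, payoff=3.6354, prob=0.010087
UDDUUU: m=87.0038, payoff=0.0000, prob=0.021855
DUDUUU: m=87.0038, payoff=0.0000, prob=0.021855
UUDUUU: m=105.7888, payoff=0.0000, prob=0.047353
DDUUUU: m=81.3120, payoff=0.0000, prob=0.021855
UDUUUU: m=98.8680, payoff=0.0000, prob=0.047353
DUUUUU: m=92.4000, payoff=0.0000, prob=0.047353
UUUUUU: m=112.3500, payoff=0.0000, prob=0.102598
Price = Σ prob·payoff / R^6 = 0.625337 / 1.061520 = 0.5891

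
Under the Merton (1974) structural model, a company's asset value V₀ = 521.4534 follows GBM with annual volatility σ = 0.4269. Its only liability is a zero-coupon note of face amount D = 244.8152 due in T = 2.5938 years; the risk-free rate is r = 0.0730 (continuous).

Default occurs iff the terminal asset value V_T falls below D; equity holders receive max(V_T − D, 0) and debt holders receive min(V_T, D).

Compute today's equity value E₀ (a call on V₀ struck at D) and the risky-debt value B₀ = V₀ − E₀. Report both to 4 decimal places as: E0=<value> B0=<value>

Apply the equity-as-call identities (strike 244.8152, horizon 2.5938 years):
d₁ = [ln(V₀/D) + (r + σ²/2)T] / (σ√T)
   = [ln(521.4534/244.8152) + (0.0730 + 0.5·0.4269²)·2.5938] / (0.4269·√2.5938)
   = [0.756116 + 0.425699] / 0.687534 = 1.718918
d₂ = d₁ − σ√T = 1.718918 − 0.687534 = 1.031384
N(d₁) = 0.957185,  N(d₂) = 0.848820,  e^(−rT) = 0.827499
E₀ = V₀·N(d₁) − D·e^(−rT)·N(d₂)
   = 521.4534·0.957185 − 244.8152·0.827499·0.848820 = 327.170019
B₀ = V₀ − E₀ = 521.4534 − 327.170019 = 194.283381

E0=327.1700 B0=194.2834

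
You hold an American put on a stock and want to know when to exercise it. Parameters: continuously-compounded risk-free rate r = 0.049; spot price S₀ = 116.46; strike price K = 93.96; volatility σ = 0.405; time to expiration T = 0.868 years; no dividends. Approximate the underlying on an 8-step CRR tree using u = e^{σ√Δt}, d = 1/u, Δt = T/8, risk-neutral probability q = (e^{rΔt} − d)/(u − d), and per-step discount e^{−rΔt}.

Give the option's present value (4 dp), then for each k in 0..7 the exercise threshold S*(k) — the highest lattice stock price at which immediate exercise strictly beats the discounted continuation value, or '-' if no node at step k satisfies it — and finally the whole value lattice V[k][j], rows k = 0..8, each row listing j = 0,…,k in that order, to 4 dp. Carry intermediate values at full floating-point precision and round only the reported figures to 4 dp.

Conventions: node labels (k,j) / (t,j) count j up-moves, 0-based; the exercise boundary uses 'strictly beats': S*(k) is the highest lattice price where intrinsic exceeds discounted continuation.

price = 5.9434
boundary = - - - - - 59.7713 68.3014 78.0488
tree:
5.9434
8.9744 2.8107
13.2138 4.6002 0.9536
18.8739 7.3871 1.7104 0.1657
25.9811 11.5826 3.0417 0.3246 0.0000
34.1887 17.6067 5.3540 0.6356 0.0000 0.0000
41.6534 25.6586 9.3049 1.2446 0.0000 0.0000 0.0000
48.1859 34.1887 15.9112 2.4372 0.0000 0.0000 0.0000 0.0000
53.9026 41.6534 25.6586 4.7726 0.0000 0.0000 0.0000 0.0000 0.0000

params: Δt=0.10850 u=1.14271 d=0.87511 q=0.48662 e^(-rΔt)=0.99470
t_8 payoffs: 53.9026 41.6534 25.6586 4.7726 0.0000 0.0000 0.0000 0.0000 0.0000
t_7: node(7,0) S=45.7741 payoff=48.1859 vs cont=47.6877 → 48.1859 [stop]  node(7,1) S=59.7713 payoff=34.1887 vs cont=33.6904 → 34.1887 [stop]  node(7,2) S=78.0488 payoff=15.9112 vs cont=15.4129 → 15.9112 [stop]  node(7,3) S=101.9154 payoff=0.0000 vs cont=2.4372 → 2.4372 [wait]  node(7,4) S=133.0802 payoff=0.0000 vs cont=0.0000 → 0.0000 [wait]  node(7,5) S=173.7749 payoff=0.0000 vs cont=0.0000 → 0.0000 [wait]  node(7,6) S=226.9136 payoff=0.0000 vs cont=0.0000 → 0.0000 [wait]  node(7,7) S=296.3017 payoff=0.0000 vs cont=0.0000 → 0.0000 [wait]  ⇒ S*(7)=78.0488
t_6: node(6,0) S=52.3066 payoff=41.6534 vs cont=41.1552 → 41.6534 [stop]  node(6,1) S=68.3014 payoff=25.6586 vs cont=25.1604 → 25.6586 [stop]  node(6,2) S=89.1874 payoff=4.7726 vs cont=9.3049 → 9.3049 [wait]  node(6,3) S=116.4600 payoff=0.0000 vs cont=1.2446 → 1.2446 [wait]  node(6,4) S=152.0724 payoff=0.0000 vs cont=0.0000 → 0.0000 [wait]  node(6,5) S=198.5747 payoff=0.0000 vs cont=0.0000 → 0.0000 [wait]  node(6,6) S=259.2969 payoff=0.0000 vs cont=0.0000 → 0.0000 [wait]  ⇒ S*(6)=68.3014
t_5: node(5,0) S=59.7713 payoff=34.1887 vs cont=33.6904 → 34.1887 [stop]  node(5,1) S=78.0488 payoff=15.9112 vs cont=17.6067 → 17.6067 [wait]  node(5,2) S=101.9154 payoff=0.0000 vs cont=5.3540 → 5.3540 [wait]  node(5,3) S=133.0802 payoff=0.0000 vs cont=0.6356 → 0.6356 [wait]  node(5,4) S=173.7749 payoff=0.0000 vs cont=0.0000 → 0.0000 [wait]  node(5,5) S=226.9136 payoff=0.0000 vs cont=0.0000 → 0.0000 [wait]  ⇒ S*(5)=59.7713
t_4: node(4,0) S=68.3014 payoff=25.6586 vs cont=25.9811 → 25.9811 [wait]  node(4,1) S=89.1874 payoff=4.7726 vs cont=11.5826 → 11.5826 [wait]  node(4,2) S=116.4600 payoff=0.0000 vs cont=3.0417 → 3.0417 [wait]  node(4,3) S=152.0724 payoff=0.0000 vs cont=0.3246 → 0.3246 [wait]  node(4,4) S=198.5747 payoff=0.0000 vs cont=0.0000 → 0.0000 [wait]  ⇒ S*(4)=-
t_3: node(3,0) S=78.0488 payoff=15.9112 vs cont=18.8739 → 18.8739 [wait]  node(3,1) S=101.9154 payoff=0.0000 vs cont=7.3871 → 7.3871 [wait]  node(3,2) S=133.0802 payoff=0.0000 vs cont=1.7104 → 1.7104 [wait]  node(3,3) S=173.7749 payoff=0.0000 vs cont=0.1657 → 0.1657 [wait]  ⇒ S*(3)=-
t_2: node(2,0) S=89.1874 payoff=4.7726 vs cont=13.2138 → 13.2138 [wait]  node(2,1) S=116.4600 payoff=0.0000 vs cont=4.6002 → 4.6002 [wait]  node(2,2) S=152.0724 payoff=0.0000 vs cont=0.9536 → 0.9536 [wait]  ⇒ S*(2)=-
t_1: node(1,0) S=101.9154 payoff=0.0000 vs cont=8.9744 → 8.9744 [wait]  node(1,1) S=133.0802 payoff=0.0000 vs cont=2.8107 → 2.8107 [wait]  ⇒ S*(1)=-
t_0: node(0,0) S=116.4600 payoff=0.0000 vs cont=5.9434 → 5.9434 [wait]  ⇒ S*(0)=-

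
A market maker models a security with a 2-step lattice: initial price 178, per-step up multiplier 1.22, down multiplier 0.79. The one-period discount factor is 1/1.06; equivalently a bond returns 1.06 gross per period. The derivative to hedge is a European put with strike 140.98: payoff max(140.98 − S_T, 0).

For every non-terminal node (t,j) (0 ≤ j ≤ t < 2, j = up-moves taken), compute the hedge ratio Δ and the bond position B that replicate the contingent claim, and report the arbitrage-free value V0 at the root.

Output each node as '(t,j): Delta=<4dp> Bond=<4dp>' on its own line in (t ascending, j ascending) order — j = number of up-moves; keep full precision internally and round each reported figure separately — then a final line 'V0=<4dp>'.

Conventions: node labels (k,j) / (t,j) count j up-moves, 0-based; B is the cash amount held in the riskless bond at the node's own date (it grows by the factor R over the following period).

The replicating-portfolio and risk-neutral prices coincide; use p* = (1.06−0.79)/(1.22−0.79) = 0.6279 for the latter.
Payoffs at expiry: V(2,0)=29.8902, V(2,1)=0.0000, V(2,2)=0.0000
  t=1,j=0: stock 140.6200 → up 171.5564 (V=0.0000), down 111.0898 (V=29.8902). Price 10.4924; hedge Δ=-0.4943, bond B=80.0045.
  t=1,j=1: stock 217.1600 → up 264.9352 (V=0.0000), down 171.5564 (V=0.0000). Price 0.0000; hedge Δ=0.0000, bond B=0.0000.
  t=0,j=0: stock 178.0000 → up 217.1600 (V=0.0000), down 140.6200 (V=10.4924). Price 3.6832; hedge Δ=-0.1371, bond B=28.0841.
As a check, the time-0 holding Δ(0,0)·S0 + B(0,0) comes to 3.6832 — exactly V0.

(0,0): Delta=-0.1371 Bond=28.0841
(1,0): Delta=-0.4943 Bond=80.0045
(1,1): Delta=0.0000 Bond=0.0000
V0=3.6832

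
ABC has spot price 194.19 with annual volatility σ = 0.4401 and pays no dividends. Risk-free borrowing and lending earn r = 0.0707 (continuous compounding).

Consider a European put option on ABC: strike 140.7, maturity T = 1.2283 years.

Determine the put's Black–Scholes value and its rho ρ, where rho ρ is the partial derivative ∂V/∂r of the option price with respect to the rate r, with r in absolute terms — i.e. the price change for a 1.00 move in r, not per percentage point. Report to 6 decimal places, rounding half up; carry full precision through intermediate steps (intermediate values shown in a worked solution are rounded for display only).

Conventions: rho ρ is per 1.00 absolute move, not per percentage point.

price = 8.511703
ρ = -43.732120

σ√T = 0.4401·√1.2283 = 0.487757
d₁ = (ln(S/K) + (r+σ²/2)T) / (σ√T) = (ln(194.19/140.7) + (0.0707+0.4401²/2)·1.2283) / 0.487757 = (0.322207 + 0.205794) / 0.487757 = 1.082509
d₂ = d₁ − σ√T = 1.082509 − 0.487757 = 0.594752
e^{−rT} = 0.916823
N(−d₁) = 0.139513,  N(−d₂) = 0.276005
Put price V = K·e^{−rT}·N(−d₂) − S·N(−d₁) = 35.603777 − 27.092074 = 8.511703
ρ = −K·T·e^{−rT}·N(−d₂) = -43.732120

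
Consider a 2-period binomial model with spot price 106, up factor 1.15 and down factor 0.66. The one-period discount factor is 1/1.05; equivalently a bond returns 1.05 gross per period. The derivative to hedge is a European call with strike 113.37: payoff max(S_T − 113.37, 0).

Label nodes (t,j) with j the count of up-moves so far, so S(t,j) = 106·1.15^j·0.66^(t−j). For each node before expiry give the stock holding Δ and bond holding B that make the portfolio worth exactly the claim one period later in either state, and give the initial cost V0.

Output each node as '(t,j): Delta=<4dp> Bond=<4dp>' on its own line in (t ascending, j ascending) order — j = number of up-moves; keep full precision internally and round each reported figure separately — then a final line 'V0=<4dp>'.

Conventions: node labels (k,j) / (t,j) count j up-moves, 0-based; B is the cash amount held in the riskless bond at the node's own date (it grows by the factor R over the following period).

Arbitrage-free pricing uses the up-move probability p* = (R−d)/(u−d) = 0.7959, discounting each step at R = 1.05.
Terminal payoffs: V(2,0)=0.0000, V(2,1)=0.0000, V(2,2)=26.8150
(1,0): S=69.9600. Δ = (V_up−V_dn)/(S_up−S_dn) = (0.0000−0.0000)/(80.4540−46.1736) = 0.0000. V = [p*·0.0000 + (1−p*)·0.0000]/1.05 = 0.0000. B = V − Δ·S = 0.0000.
(1,1): S=121.9000. Δ = (V_up−V_dn)/(S_up−S_dn) = (26.8150−0.0000)/(140.1850−80.4540) = 0.4489. V = [p*·26.8150 + (1−p*)·0.0000]/1.05 = 20.3262. B = V − Δ·S = -34.3983.
(0,0): S=106.0000. Δ = (V_up−V_dn)/(S_up−S_dn) = (20.3262−0.0000)/(121.9000−69.9600) = 0.3913. V = [p*·20.3262 + (1−p*)·0.0000]/1.05 = 15.4076. B = V − Δ·S = -26.0745.
As a check, the time-0 holding Δ(0,0)·S0 + B(0,0) comes to 15.4076 — exactly V0.

(0,0): Delta=0.3913 Bond=-26.0745
(1,0): Delta=0.0000 Bond=0.0000
(1,1): Delta=0.4489 Bond=-34.3983
V0=15.4076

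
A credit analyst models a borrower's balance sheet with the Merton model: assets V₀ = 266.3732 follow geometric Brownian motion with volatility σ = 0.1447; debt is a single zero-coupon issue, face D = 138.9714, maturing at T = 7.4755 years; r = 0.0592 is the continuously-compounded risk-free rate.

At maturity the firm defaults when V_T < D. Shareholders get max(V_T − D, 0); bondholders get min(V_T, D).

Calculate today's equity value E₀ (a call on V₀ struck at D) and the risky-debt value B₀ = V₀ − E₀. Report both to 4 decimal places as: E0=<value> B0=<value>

Equity is a call on the firm's assets struck at D = 138.9714:
d₁ = [ln(V₀/D) + (r + σ²/2)T] / (σ√T)
   = [ln(266.3732/138.9714) + (0.0592 + 0.5·0.1447²)·7.4755] / (0.1447·√7.4755)
   = [0.650630 + 0.520811] / 0.395629 = 2.960955
d₂ = d₁ − σ√T = 2.960955 − 0.395629 = 2.565326
N(d₁) = 0.998467,  N(d₂) = 0.994846,  e^(−rT) = 0.642396
E₀ = V₀·N(d₁) − D·e^(−rT)·N(d₂)
   = 266.3732·0.998467 − 138.9714·0.642396·0.994846 = 177.150114
B₀ = V₀ − E₀ = 266.3732 − 177.150114 = 89.223086

E0=177.1501 B0=89.2231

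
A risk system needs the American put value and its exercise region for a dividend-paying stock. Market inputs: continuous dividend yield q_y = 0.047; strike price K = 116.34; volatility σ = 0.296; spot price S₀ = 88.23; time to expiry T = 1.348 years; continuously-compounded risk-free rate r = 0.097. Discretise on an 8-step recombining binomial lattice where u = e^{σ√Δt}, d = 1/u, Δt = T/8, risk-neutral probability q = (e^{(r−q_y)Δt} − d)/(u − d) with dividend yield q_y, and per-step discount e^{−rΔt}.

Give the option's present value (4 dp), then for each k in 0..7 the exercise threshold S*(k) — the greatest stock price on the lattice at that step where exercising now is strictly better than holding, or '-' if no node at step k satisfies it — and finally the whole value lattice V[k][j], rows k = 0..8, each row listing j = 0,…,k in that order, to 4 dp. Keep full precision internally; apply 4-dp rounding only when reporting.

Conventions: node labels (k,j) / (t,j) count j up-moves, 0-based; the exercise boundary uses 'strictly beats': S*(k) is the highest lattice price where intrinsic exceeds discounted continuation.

price = 28.6023
boundary = - 78.1354 69.1957 78.1354 88.2300 78.1354 88.2300 99.6288
tree:
28.6023
38.2046 20.1015
47.1443 28.2108 12.7902
55.0612 38.2046 19.3127 6.7992
62.0723 47.1443 28.1100 11.2995 2.5995
68.2812 55.0612 38.2046 18.2098 4.8786 0.4451
73.7797 62.0723 47.1443 28.1100 9.0769 0.9128 0.0000
78.6492 68.2812 55.0612 38.2046 16.7112 1.8721 0.0000 0.0000
82.9615 73.7797 62.0723 47.1443 28.1100 3.8397 0.0000 0.0000 0.0000

Δt=0.16850, u=1.12919, d=0.88559, q=0.50439, disc=e^(-rΔt)=0.98379
k=8 terminal: V=max(K-S,0) → 82.9615 73.7797 62.0723 47.1443 28.1100 3.8397 0.0000 0.0000 0.0000
k=7: j=0 S=37.6908 intr=78.6492 cont=77.0604 V=78.6492[EX]; j=1 S=48.0588 intr=68.2812 cont=66.7742 V=68.2812[EX]; j=2 S=61.2788 intr=55.0612 cont=53.6585 V=55.0612[EX]; j=3 S=78.1354 intr=38.2046 cont=36.9349 V=38.2046[EX]; j=4 S=99.6288 intr=16.7112 cont=15.6110 V=16.7112[EX]; j=5 S=127.0347 intr=0.0000 cont=1.8721 V=1.8721[hold]; j=6 S=161.9793 intr=0.0000 cont=0.0000 V=0.0000[hold]; j=7 S=206.5365 intr=0.0000 cont=0.0000 V=0.0000[hold]  S*(7)=99.6288
k=6: j=0 S=42.5603 intr=73.7797 cont=72.2294 V=73.7797[EX]; j=1 S=54.2677 intr=62.0723 cont=60.6143 V=62.0723[EX]; j=2 S=69.1957 intr=47.1443 cont=45.8041 V=47.1443[EX]; j=3 S=88.2300 intr=28.1100 cont=26.9199 V=28.1100[EX]; j=4 S=112.5003 intr=3.8397 cont=9.0769 V=9.0769[hold]; j=5 S=143.4468 intr=0.0000 cont=0.9128 V=0.9128[hold]; j=6 S=182.9061 intr=0.0000 cont=0.0000 V=0.0000[hold]  S*(6)=88.2300
k=5: j=0 S=48.0588 intr=68.2812 cont=66.7742 V=68.2812[EX]; j=1 S=61.2788 intr=55.0612 cont=53.6585 V=55.0612[EX]; j=2 S=78.1354 intr=38.2046 cont=36.9349 V=38.2046[EX]; j=3 S=99.6288 intr=16.7112 cont=18.2098 V=18.2098[hold]; j=4 S=127.0347 intr=0.0000 cont=4.8786 V=4.8786[hold]; j=5 S=161.9793 intr=0.0000 cont=0.4451 V=0.4451[hold]  S*(5)=78.1354
k=4: j=0 S=54.2677 intr=62.0723 cont=60.6143 V=62.0723[EX]; j=1 S=69.1957 intr=47.1443 cont=45.8041 V=47.1443[EX]; j=2 S=88.2300 intr=28.1100 cont=27.6635 V=28.1100[EX]; j=3 S=112.5003 intr=3.8397 cont=11.2995 V=11.2995[hold]; j=4 S=143.4468 intr=0.0000 cont=2.5995 V=2.5995[hold]  S*(4)=88.2300
k=3: j=0 S=61.2788 intr=55.0612 cont=53.6585 V=55.0612[EX]; j=1 S=78.1354 intr=38.2046 cont=36.9349 V=38.2046[EX]; j=2 S=99.6288 intr=16.7112 cont=19.3127 V=19.3127[hold]; j=3 S=127.0347 intr=0.0000 cont=6.7992 V=6.7992[hold]  S*(3)=78.1354
k=2: j=0 S=69.1957 intr=47.1443 cont=45.8041 V=47.1443[EX]; j=1 S=88.2300 intr=28.1100 cont=28.2108 V=28.2108[hold]; j=2 S=112.5003 intr=3.8397 cont=12.7902 V=12.7902[hold]  S*(2)=69.1957
k=1: j=0 S=78.1354 intr=38.2046 cont=36.9849 V=38.2046[EX]; j=1 S=99.6288 intr=16.7112 cont=20.1015 V=20.1015[hold]  S*(1)=78.1354
k=0: j=0 S=88.2300 intr=28.1100 cont=28.6023 V=28.6023[hold]  S*(0)=-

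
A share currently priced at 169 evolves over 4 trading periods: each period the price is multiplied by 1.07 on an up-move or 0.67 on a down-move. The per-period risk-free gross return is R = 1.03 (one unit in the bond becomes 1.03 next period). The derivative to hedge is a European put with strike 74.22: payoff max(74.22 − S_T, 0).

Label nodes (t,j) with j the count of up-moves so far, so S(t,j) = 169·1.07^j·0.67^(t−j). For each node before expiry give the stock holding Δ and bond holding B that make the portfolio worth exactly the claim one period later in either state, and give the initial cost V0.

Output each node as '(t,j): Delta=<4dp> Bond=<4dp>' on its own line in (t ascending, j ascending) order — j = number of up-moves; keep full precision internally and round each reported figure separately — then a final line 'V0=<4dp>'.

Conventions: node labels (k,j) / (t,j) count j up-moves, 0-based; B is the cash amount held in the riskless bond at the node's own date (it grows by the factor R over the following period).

Risk-neutral probability p* = (R−d)/(u−d) = (1.03−0.67)/(1.07−0.67) = 0.9000.
Expiry values: V(4,0)=40.1646, V(4,1)=19.8330, V(4,2)=0.0000, V(4,3)=0.0000, V(4,4)=0.0000
(3,0): S=50.8289. Δ = (V_up−V_dn)/(S_up−S_dn) = (19.8330−40.1646)/(54.3870−34.0554) = -1.0000. V = [p*·19.8330 + (1−p*)·40.1646]/1.03 = 21.2293. B = V − Δ·S = 72.0583.
(3,1): S=81.1746. Δ = (V_up−V_dn)/(S_up−S_dn) = (0.0000−19.8330)/(86.8568−54.3870) = -0.6108. V = [p*·0.0000 + (1−p*)·19.8330]/1.03 = 1.9255. B = V − Δ·S = 51.5081.
(3,2): S=129.6370. Δ = (V_up−V_dn)/(S_up−S_dn) = (0.0000−0.0000)/(138.7116−86.8568) = 0.0000. V = [p*·0.0000 + (1−p*)·0.0000]/1.03 = 0.0000. B = V − Δ·S = 0.0000.
(3,3): S=207.0323. Δ = (V_up−V_dn)/(S_up−S_dn) = (0.0000−0.0000)/(221.5245−138.7116) = 0.0000. V = [p*·0.0000 + (1−p*)·0.0000]/1.03 = 0.0000. B = V − Δ·S = 0.0000.
(2,0): S=75.8641. Δ = (V_up−V_dn)/(S_up−S_dn) = (1.9255−21.2293)/(81.1746−50.8289) = -0.6361. V = [p*·1.9255 + (1−p*)·21.2293]/1.03 = 3.7436. B = V − Δ·S = 52.0030.
(2,1): S=121.1561. Δ = (V_up−V_dn)/(S_up−S_dn) = (0.0000−1.9255)/(129.6370−81.1746) = -0.0397. V = [p*·0.0000 + (1−p*)·1.9255]/1.03 = 0.1869. B = V − Δ·S = 5.0008.
(2,2): S=193.4881. Δ = (V_up−V_dn)/(S_up−S_dn) = (0.0000−0.0000)/(207.0323−129.6370) = 0.0000. V = [p*·0.0000 + (1−p*)·0.0000]/1.03 = 0.0000. B = V − Δ·S = 0.0000.
(1,0): S=113.2300. Δ = (V_up−V_dn)/(S_up−S_dn) = (0.1869−3.7436)/(121.1561−75.8641) = -0.0785. V = [p*·0.1869 + (1−p*)·3.7436]/1.03 = 0.5268. B = V − Δ·S = 9.4185.
(1,1): S=180.8300. Δ = (V_up−V_dn)/(S_up−S_dn) = (0.0000−0.1869)/(193.4881−121.1561) = -0.0026. V = [p*·0.0000 + (1−p*)·0.1869]/1.03 = 0.0182. B = V − Δ·S = 0.4855.
(0,0): S=169.0000. Δ = (V_up−V_dn)/(S_up−S_dn) = (0.0182−0.5268)/(180.8300−113.2300) = -0.0075. V = [p*·0.0182 + (1−p*)·0.5268]/1.03 = 0.0670. B = V − Δ·S = 1.3386.
Check: Δ(0,0)·S0 + B(0,0) = 0.0670 = V0.

(0,0): Delta=-0.0075 Bond=1.3386
(1,0): Delta=-0.0785 Bond=9.4185
(1,1): Delta=-0.0026 Bond=0.4855
(2,0): Delta=-0.6361 Bond=52.0030
(2,1): Delta=-0.0397 Bond=5.0008
(2,2): Delta=0.0000 Bond=0.0000
(3,0): Delta=-1.0000 Bond=72.0583
(3,1): Delta=-0.6108 Bond=51.5081
(3,2): Delta=0.0000 Bond=0.0000
(3,3): Delta=0.0000 Bond=0.0000
V0=0.0670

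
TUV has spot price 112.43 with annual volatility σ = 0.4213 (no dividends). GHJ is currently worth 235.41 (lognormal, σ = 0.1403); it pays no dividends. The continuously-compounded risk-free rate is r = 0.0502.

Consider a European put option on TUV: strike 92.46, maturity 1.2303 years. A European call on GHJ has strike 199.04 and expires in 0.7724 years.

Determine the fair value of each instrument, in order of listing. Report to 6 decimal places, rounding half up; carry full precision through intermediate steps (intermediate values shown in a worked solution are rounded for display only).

price(TUV put K=92.46) = 8.316512
price(GHJ call K=199.04) = 44.447311

[TUV put K=92.46]
σ√T = 0.4213·√1.2303 = 0.467301
d₁ = (ln(S/K) + (r+σ²/2)T) / (σ√T) = (ln(112.43/92.46) + (0.0502+0.4213²/2)·1.2303) / 0.467301 = (0.195555 + 0.170946) / 0.467301 = 0.784293
d₂ = d₁ − σ√T = 0.784293 − 0.467301 = 0.316991
e^{−rT} = 0.940107
N(−d₁) = 0.216434,  N(−d₂) = 0.375625
price = K·e^{−rT}·N(−d₂) − S·N(−d₁) = 32.650208 − 24.333696 = 8.316512
[GHJ call K=199.04]
σ√T = 0.1403·√0.7724 = 0.123304
d₁ = (ln(S/K) + (r+σ²/2)T) / (σ√T) = (ln(235.41/199.04) + (0.0502+0.1403²/2)·0.7724) / 0.123304 = (0.167823 + 0.046376) / 0.123304 = 1.737158
d₂ = d₁ − σ√T = 1.737158 − 0.123304 = 1.613854
e^{−rT} = 0.961968
N(d₁) = 0.958820,  N(d₂) = 0.946720
price = S·N(d₁) − K·e^{−rT}·N(d₂) = 225.715901 − 181.268590 = 44.447311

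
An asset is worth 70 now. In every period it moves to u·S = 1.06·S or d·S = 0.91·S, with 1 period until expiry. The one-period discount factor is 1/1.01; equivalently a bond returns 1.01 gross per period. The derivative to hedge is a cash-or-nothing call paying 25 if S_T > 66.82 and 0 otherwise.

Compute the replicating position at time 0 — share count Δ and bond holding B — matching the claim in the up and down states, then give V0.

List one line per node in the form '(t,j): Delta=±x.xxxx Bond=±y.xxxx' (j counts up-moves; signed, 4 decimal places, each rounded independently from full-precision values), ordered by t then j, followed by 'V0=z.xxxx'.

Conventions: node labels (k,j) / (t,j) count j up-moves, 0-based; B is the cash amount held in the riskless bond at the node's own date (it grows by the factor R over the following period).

Arbitrage-free pricing uses the up-move probability p* = (R−d)/(u−d) = 0.6667, discounting each step at R = 1.01.
Payoffs at expiry: V(1,0)=0.0000, V(1,1)=25.0000
  t=0,j=0: stock 70.0000 → up 74.2000 (V=25.0000), down 63.7000 (V=0.0000). Price 16.5017; hedge Δ=2.3810, bond B=-150.1650.
As a check, the time-0 holding Δ(0,0)·S0 + B(0,0) comes to 16.5017 — exactly V0.

(0,0): Delta=2.3810 Bond=-150.1650
V0=16.5017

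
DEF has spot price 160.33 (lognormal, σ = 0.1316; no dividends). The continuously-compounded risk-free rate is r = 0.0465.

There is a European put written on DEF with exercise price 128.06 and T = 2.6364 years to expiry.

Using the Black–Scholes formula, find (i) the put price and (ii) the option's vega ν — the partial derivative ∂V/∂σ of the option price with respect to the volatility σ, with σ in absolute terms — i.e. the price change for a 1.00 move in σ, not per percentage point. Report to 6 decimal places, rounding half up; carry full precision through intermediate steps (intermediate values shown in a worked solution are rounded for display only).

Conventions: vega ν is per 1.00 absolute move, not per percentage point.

σ√T = 0.1316·√2.6364 = 0.213679
d₁ = (ln(S/K) + (r+σ²/2)T) / (σ√T) = (ln(160.33/128.06) + (0.0465+0.1316²/2)·2.6364) / 0.213679 = (0.224735 + 0.145422) / 0.213679 = 1.732306
d₂ = d₁ − σ√T = 1.732306 − 0.213679 = 1.518627
e^{−rT} = 0.884624
N(−d₁) = 0.041610,  N(−d₂) = 0.064428
Put price V = K·e^{−rT}·N(−d₂) − S·N(−d₁) = 7.298740 − 6.671255 = 0.627485
φ(d₁) = (1/√(2π))·e^{−d₁²/2} = 0.088977
ν = S·φ(d₁)·√T = 23.163096

price = 0.627485
ν = 23.163096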